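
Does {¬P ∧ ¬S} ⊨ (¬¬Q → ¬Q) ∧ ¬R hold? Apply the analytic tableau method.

No

Initial set: {(¬P ∧ ¬S); ¬((¬¬Q → ¬Q) ∧ ¬R)}.
(¬P ∧ ¬S): α-rule — add ¬P, ¬S.
¬((¬¬Q → ¬Q) ∧ ¬R): β-rule — branch into ¬(¬¬Q → ¬Q)  //  ¬¬R.
  branch 1 (add ¬(¬¬Q → ¬Q)):
    ¬(¬¬Q → ¬Q): α-rule — add ¬¬Q, ¬¬Q.
    ¬¬Q: drop double negation, giving Q.
    ○ open, literals {P=F, Q=T, S=F}.
  branch 2 (add ¬¬R):
    ○ open, literals {P=F, R=T, S=F}.
0 branches closed, 2 open.
An open branch gives a countermodel: P=F, Q=T, S=F (unmentioned atoms arbitrary); the premises hold there but the conclusion fails.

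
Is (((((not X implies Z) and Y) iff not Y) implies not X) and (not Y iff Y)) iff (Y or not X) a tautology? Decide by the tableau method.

Not valid

Assume the negation and expand:
Initial set: {not ((((((not X implies Z) and Y) iff not Y) implies not X) and (not Y iff Y)) iff (Y or not X))}.
not ((((((not X implies Z) and Y) iff not Y) implies not X) and (not Y iff Y)) iff (Y or not X)): β-rule — branch into (((((not X implies Z) and Y) iff not Y) implies not X) and (not Y iff Y)), not (Y or not X)  //  not (((((not X implies Z) and Y) iff not Y) implies not X) and (not Y iff Y)), (Y or not X).
  branch 1 (add (((((not X implies Z) and Y) iff not Y) implies not X) and (not Y iff Y)), not (Y or not X)):
    (((((not X implies Z) and Y) iff not Y) implies not X) and (not Y iff Y)): α-rule — add ((((not X implies Z) and Y) iff not Y) implies not X), (not Y iff Y).
    not (Y or not X): α-rule — add not Y, not not X.
    ((((not X implies Z) and Y) iff not Y) implies not X): β-rule — branch into not (((not X implies Z) and Y) iff not Y)  //  not X.
      branch 1.1 (add not (((not X implies Z) and Y) iff not Y)):
        (not Y iff Y): β-rule — branch into not Y, Y  //  not not Y, not Y.
          branch 1.1.1 (add not Y, Y):
            × closes — contains both Y and not Y.
          branch 1.1.2 (add not not Y, not Y):
            × closes — contains both Y and not Y.
      branch 1.2 (add not X):
        × closes — contains both X and not X.
  branch 2 (add not (((((not X implies Z) and Y) iff not Y) implies not X) and (not Y iff Y)), (Y or not X)):
    not (((((not X implies Z) and Y) iff not Y) implies not X) and (not Y iff Y)): β-rule — branch into not ((((not X implies Z) and Y) iff not Y) implies not X)  //  not (not Y iff Y).
      branch 2.1 (add not ((((not X implies Z) and Y) iff not Y) implies not X)):
        not ((((not X implies Z) and Y) iff not Y) implies not X): α-rule — add (((not X implies Z) and Y) iff not Y), not not X.
        (Y or not X): β-rule — branch into Y  //  not X.
          branch 2.1.1 (add Y):
            (((not X implies Z) and Y) iff not Y): β-rule — branch into ((not X implies Z) and Y), not Y  //  not ((not X implies Z) and Y), not not Y.
              branch 2.1.1.1 (add ((not X implies Z) and Y), not Y):
                × closes — contains both Y and not Y.
              branch 2.1.1.2 (add not ((not X implies Z) and Y), not not Y):
                not ((not X implies Z) and Y): β-rule — branch into not (not X implies Z)  //  not Y.
                  branch 2.1.1.2.1 (add not (not X implies Z)):
                    not (not X implies Z): α-rule — add not X, not Z.
                    × closes — contains both X and not X.
                  branch 2.1.1.2.2 (add not Y):
                    × closes — contains both Y and not Y.
          branch 2.1.2 (add not X):
            × closes — contains both X and not X.
      branch 2.2 (add not (not Y iff Y)):
        (Y or not X): β-rule — branch into Y  //  not X.
          branch 2.2.1 (add Y):
            not (not Y iff Y): β-rule — branch into not Y, not Y  //  not not Y, Y.
              branch 2.2.1.1 (add not Y, not Y):
                × closes — contains both Y and not Y.
              branch 2.2.1.2 (add not not Y, Y):
                ○ open, literals {Y=true}.
          branch 2.2.2 (add not X):
            not (not Y iff Y): β-rule — branch into not Y, not Y  //  not not Y, Y.
              branch 2.2.2.1 (add not Y, not Y):
                ○ open, literals {X=false, Y=false}.
              branch 2.2.2.2 (add not not Y, Y):
                ○ open, literals {X=false, Y=true}.
8 branches closed, 3 open.
An open branch gives a countermodel: Y=true (unmentioned atoms arbitrary); under it the original formula is false.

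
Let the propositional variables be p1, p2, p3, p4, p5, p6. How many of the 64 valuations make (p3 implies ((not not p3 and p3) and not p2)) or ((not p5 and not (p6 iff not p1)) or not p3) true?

52

Initial set: {((p3 implies ((not not p3 and p3) and not p2)) or ((not p5 and not (p6 iff not p1)) or not p3))}.
((p3 implies ((not not p3 and p3) and not p2)) or ((not p5 and not (p6 iff not p1)) or not p3)): β-rule — branch into (p3 implies ((not not p3 and p3) and not p2))  //  ((not p5 and not (p6 iff not p1)) or not p3).
  branch 1 (add (p3 implies ((not not p3 and p3) and not p2))):
    (p3 implies ((not not p3 and p3) and not p2)): β-rule — branch into not p3  //  ((not not p3 and p3) and not p2).
      branch 1.1 (add not p3):
        ○ open, literals {p3=F}.
      branch 1.2 (add ((not not p3 and p3) and not p2)):
        ((not not p3 and p3) and not p2): α-rule — add (not not p3 and p3), not p2.
        (not not p3 and p3): α-rule — add not not p3, p3.
        not not p3: drop double negation, giving p3.
        ○ open, literals {p2=F, p3=T}.
  branch 2 (add ((not p5 and not (p6 iff not p1)) or not p3)):
    ((not p5 and not (p6 iff not p1)) or not p3): β-rule — branch into (not p5 and not (p6 iff not p1))  //  not p3.
      branch 2.1 (add (not p5 and not (p6 iff not p1))):
        (not p5 and not (p6 iff not p1)): α-rule — add not p5, not (p6 iff not p1).
        not (p6 iff not p1): β-rule — branch into p6, not not p1  //  not p6, not p1.
          branch 2.1.1 (add p6, not not p1):
            ○ open, literals {p1=T, p5=F, p6=T}.
          branch 2.1.2 (add not p6, not p1):
            ○ open, literals {p1=F, p5=F, p6=F}.
      branch 2.2 (add not p3):
        ○ open, literals {p3=F}.
0 branches closed, 5 open.
Each open branch fixes some atoms; the unmentioned ones are free. Counting distinct full assignments: branch {p3=F} (p1, p2, p4, p5, p6) contributes 32 new; branch {p2=F, p3=T} (p1, p4, p5, p6) contributes 16 new; branch {p1=T, p5=F, p6=T} (p2, p3, p4) contributes 2 new; branch {p1=F, p5=F, p6=F} (p2, p3, p4) contributes 2 new; branch {p3=F} (p1, p2, p4, p5, p6) contributes 0 new. Total: 52.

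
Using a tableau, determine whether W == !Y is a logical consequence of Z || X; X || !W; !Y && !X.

Initial set: {(Z || X); (X || !W); (!Y && !X); !(W == !Y)}.
(!Y && !X): α-rule — add !Y, !X.
(Z || X): β-rule — branch into Z  //  X.
  branch 1 (add Z):
    (X || !W): β-rule — branch into X  //  !W.
      branch 1.1 (add X):
        × closes — contains both X and !X.
      branch 1.2 (add !W):
        !(W == !Y): β-rule — branch into W, !!Y  //  !W, !Y.
          branch 1.2.1 (add W, !!Y):
            × closes — contains both W and !W.
          branch 1.2.2 (add !W, !Y):
            ○ open, literals {W=false, X=false, Y=false, Z=true}.
  branch 2 (add X):
    × closes — contains both X and !X.
3 branches closed, 1 open.
An open branch gives a countermodel: W=false, X=false, Y=false, Z=true (unmentioned atoms arbitrary); the premises hold there but the conclusion fails.

No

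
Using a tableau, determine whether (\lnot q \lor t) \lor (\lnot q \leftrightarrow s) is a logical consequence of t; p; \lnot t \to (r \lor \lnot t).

Initial set: {T t; T p; T (\lnot t \to (r \lor \lnot t)); F ((\lnot q \lor t) \lor (\lnot q \leftrightarrow s))}.
F ((\lnot q \lor t) \lor (\lnot q \leftrightarrow s)): α-rule — add F (\lnot q \lor t), F (\lnot q \leftrightarrow s).
F (\lnot q \lor t): α-rule — add F \lnot q, F t.
× closes — contains both t and \lnot t.
All 1 branch closes.
Every branch closed, so the premises entail the conclusion.

Yes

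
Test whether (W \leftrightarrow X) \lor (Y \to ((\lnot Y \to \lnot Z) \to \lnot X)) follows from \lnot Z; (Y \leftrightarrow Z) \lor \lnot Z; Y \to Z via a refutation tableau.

Initial set: {\lnot Z; ((Y \leftrightarrow Z) \lor \lnot Z); (Y \to Z); \lnot ((W \leftrightarrow X) \lor (Y \to ((\lnot Y \to \lnot Z) \to \lnot X)))}.
\lnot ((W \leftrightarrow X) \lor (Y \to ((\lnot Y \to \lnot Z) \to \lnot X))): α-rule — add \lnot (W \leftrightarrow X), \lnot (Y \to ((\lnot Y \to \lnot Z) \to \lnot X)).
\lnot (Y \to ((\lnot Y \to \lnot Z) \to \lnot X)): α-rule — add Y, \lnot ((\lnot Y \to \lnot Z) \to \lnot X).
\lnot ((\lnot Y \to \lnot Z) \to \lnot X): α-rule — add (\lnot Y \to \lnot Z), \lnot \lnot X.
((Y \leftrightarrow Z) \lor \lnot Z): β-rule — branch into (Y \leftrightarrow Z)  //  \lnot Z.
  branch 1 (add (Y \leftrightarrow Z)):
    (Y \to Z): β-rule — branch into \lnot Y  //  Z.
      branch 1.1 (add \lnot Y):
        × closes — contains both Y and \lnot Y.
      branch 1.2 (add Z):
        × closes — contains both Z and \lnot Z.
  branch 2 (add \lnot Z):
    (Y \to Z): β-rule — branch into \lnot Y  //  Z.
      branch 2.1 (add \lnot Y):
        × closes — contains both Y and \lnot Y.
      branch 2.2 (add Z):
        × closes — contains both Z and \lnot Z.
All 4 branches close.
Every branch closed, so the premises entail the conclusion.

Yes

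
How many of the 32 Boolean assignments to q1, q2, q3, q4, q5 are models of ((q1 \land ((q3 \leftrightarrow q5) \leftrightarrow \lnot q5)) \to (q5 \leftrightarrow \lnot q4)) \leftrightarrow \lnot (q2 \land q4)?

Initial set: {(((q1 \land ((q3 \leftrightarrow q5) \leftrightarrow \lnot q5)) \to (q5 \leftrightarrow \lnot q4)) \leftrightarrow \lnot (q2 \land q4))}.
(((q1 \land ((q3 \leftrightarrow q5) \leftrightarrow \lnot q5)) \to (q5 \leftrightarrow \lnot q4)) \leftrightarrow \lnot (q2 \land q4)): β-rule — branch into ((q1 \land ((q3 \leftrightarrow q5) \leftrightarrow \lnot q5)) \to (q5 \leftrightarrow \lnot q4)), \lnot (q2 \land q4)  //  \lnot ((q1 \land ((q3 \leftrightarrow q5) \leftrightarrow \lnot q5)) \to (q5 \leftrightarrow \lnot q4)), \lnot \lnot (q2 \land q4).
  branch 1 (add ((q1 \land ((q3 \leftrightarrow q5) \leftrightarrow \lnot q5)) \to (q5 \leftrightarrow \lnot q4)), \lnot (q2 \land q4)):
    ((q1 \land ((q3 \leftrightarrow q5) \leftrightarrow \lnot q5)) \to (q5 \leftrightarrow \lnot q4)): β-rule — branch into \lnot (q1 \land ((q3 \leftrightarrow q5) \leftrightarrow \lnot q5))  //  (q5 \leftrightarrow \lnot q4).
      branch 1.1 (add \lnot (q1 \land ((q3 \leftrightarrow q5) \leftrightarrow \lnot q5))):
        \lnot (q2 \land q4): β-rule — branch into \lnot q2  //  \lnot q4.
          branch 1.1.1 (add \lnot q2):
            \lnot (q1 \land ((q3 \leftrightarrow q5) \leftrightarrow \lnot q5)): β-rule — branch into \lnot q1  //  \lnot ((q3 \leftrightarrow q5) \leftrightarrow \lnot q5).
              branch 1.1.1.1 (add \lnot q1):
                ○ open, literals {q1=false, q2=false}.
              branch 1.1.1.2 (add \lnot ((q3 \leftrightarrow q5) \leftrightarrow \lnot q5)):
                \lnot ((q3 \leftrightarrow q5) \leftrightarrow \lnot q5): β-rule — branch into (q3 \leftrightarrow q5), \lnot \lnot q5  //  \lnot (q3 \leftrightarrow q5), \lnot q5.
                  branch 1.1.1.2.1 (add (q3 \leftrightarrow q5), \lnot \lnot q5):
                    (q3 \leftrightarrow q5): β-rule — branch into q3, q5  //  \lnot q3, \lnot q5.
                      branch 1.1.1.2.1.1 (add q3, q5):
                        ○ open, literals {q2=false, q3=true, q5=true}.
                      branch 1.1.1.2.1.2 (add \lnot q3, \lnot q5):
                        × closes — contains both q5 and \lnot q5.
                  branch 1.1.1.2.2 (add \lnot (q3 \leftrightarrow q5), \lnot q5):
                    \lnot (q3 \leftrightarrow q5): β-rule — branch into q3, \lnot q5  //  \lnot q3, q5.
                      branch 1.1.1.2.2.1 (add q3, \lnot q5):
                        ○ open, literals {q2=false, q3=true, q5=false}.
                      branch 1.1.1.2.2.2 (add \lnot q3, q5):
                        × closes — contains both q5 and \lnot q5.
          branch 1.1.2 (add \lnot q4):
            \lnot (q1 \land ((q3 \leftrightarrow q5) \leftrightarrow \lnot q5)): β-rule — branch into \lnot q1  //  \lnot ((q3 \leftrightarrow q5) \leftrightarrow \lnot q5).
              branch 1.1.2.1 (add \lnot q1):
                ○ open, literals {q1=false, q4=false}.
              branch 1.1.2.2 (add \lnot ((q3 \leftrightarrow q5) \leftrightarrow \lnot q5)):
                \lnot ((q3 \leftrightarrow q5) \leftrightarrow \lnot q5): β-rule — branch into (q3 \leftrightarrow q5), \lnot \lnot q5  //  \lnot (q3 \leftrightarrow q5), \lnot q5.
                  branch 1.1.2.2.1 (add (q3 \leftrightarrow q5), \lnot \lnot q5):
                    (q3 \leftrightarrow q5): β-rule — branch into q3, q5  //  \lnot q3, \lnot q5.
                      branch 1.1.2.2.1.1 (add q3, q5):
                        ○ open, literals {q3=true, q4=false, q5=true}.
                      branch 1.1.2.2.1.2 (add \lnot q3, \lnot q5):
                        × closes — contains both q5 and \lnot q5.
                  branch 1.1.2.2.2 (add \lnot (q3 \leftrightarrow q5), \lnot q5):
                    \lnot (q3 \leftrightarrow q5): β-rule — branch into q3, \lnot q5  //  \lnot q3, q5.
                      branch 1.1.2.2.2.1 (add q3, \lnot q5):
                        ○ open, literals {q3=true, q4=false, q5=false}.
                      branch 1.1.2.2.2.2 (add \lnot q3, q5):
                        × closes — contains both q5 and \lnot q5.
      branch 1.2 (add (q5 \leftrightarrow \lnot q4)):
        \lnot (q2 \land q4): β-rule — branch into \lnot q2  //  \lnot q4.
          branch 1.2.1 (add \lnot q2):
            (q5 \leftrightarrow \lnot q4): β-rule — branch into q5, \lnot q4  //  \lnot q5, \lnot \lnot q4.
              branch 1.2.1.1 (add q5, \lnot q4):
                ○ open, literals {q2=false, q4=false, q5=true}.
              branch 1.2.1.2 (add \lnot q5, \lnot \lnot q4):
                ○ open, literals {q2=false, q4=true, q5=false}.
          branch 1.2.2 (add \lnot q4):
            (q5 \leftrightarrow \lnot q4): β-rule — branch into q5, \lnot q4  //  \lnot q5, \lnot \lnot q4.
              branch 1.2.2.1 (add q5, \lnot q4):
                ○ open, literals {q4=false, q5=true}.
              branch 1.2.2.2 (add \lnot q5, \lnot \lnot q4):
                × closes — contains both q4 and \lnot q4.
  branch 2 (add \lnot ((q1 \land ((q3 \leftrightarrow q5) \leftrightarrow \lnot q5)) \to (q5 \leftrightarrow \lnot q4)), \lnot \lnot (q2 \land q4)):
    \lnot ((q1 \land ((q3 \leftrightarrow q5) \leftrightarrow \lnot q5)) \to (q5 \leftrightarrow \lnot q4)): α-rule — add (q1 \land ((q3 \leftrightarrow q5) \leftrightarrow \lnot q5)), \lnot (q5 \leftrightarrow \lnot q4).
    \lnot \lnot (q2 \land q4): α-rule — add q2, q4.
    (q1 \land ((q3 \leftrightarrow q5) \leftrightarrow \lnot q5)): α-rule — add q1, ((q3 \leftrightarrow q5) \leftrightarrow \lnot q5).
    \lnot (q5 \leftrightarrow \lnot q4): β-rule — branch into q5, \lnot \lnot q4  //  \lnot q5, \lnot q4.
      branch 2.1 (add q5, \lnot \lnot q4):
        ((q3 \leftrightarrow q5) \leftrightarrow \lnot q5): β-rule — branch into (q3 \leftrightarrow q5), \lnot q5  //  \lnot (q3 \leftrightarrow q5), \lnot \lnot q5.
          branch 2.1.1 (add (q3 \leftrightarrow q5), \lnot q5):
            × closes — contains both q5 and \lnot q5.
          branch 2.1.2 (add \lnot (q3 \leftrightarrow q5), \lnot \lnot q5):
            \lnot (q3 \leftrightarrow q5): β-rule — branch into q3, \lnot q5  //  \lnot q3, q5.
              branch 2.1.2.1 (add q3, \lnot q5):
                × closes — contains both q5 and \lnot q5.
              branch 2.1.2.2 (add \lnot q3, q5):
                ○ open, literals {q1=true, q2=true, q3=false, q4=true, q5=true}.
      branch 2.2 (add \lnot q5, \lnot q4):
        × closes — contains both q4 and \lnot q4.
8 branches closed, 10 open.
Each open branch fixes some atoms; the unmentioned ones are free. Counting distinct full assignments: branch {q1=false, q2=false} (q3, q4, q5) contributes 8 new; branch {q2=false, q3=true, q5=true} (q1, q4) contributes 2 new; branch {q2=false, q3=true, q5=false} (q1, q4) contributes 2 new; branch {q1=false, q4=false} (q2, q3, q5) contributes 4 new; branch {q3=true, q4=false, q5=true} (q1, q2) contributes 1 new; branch {q3=true, q4=false, q5=false} (q1, q2) contributes 1 new; branch {q2=false, q4=false, q5=true} (q1, q3) contributes 1 new; branch {q2=false, q4=true, q5=false} (q1, q3) contributes 1 new; branch {q4=false, q5=true} (q1, q2, q3) contributes 1 new; branch {q1=true, q2=true, q3=false, q4=true, q5=true} (none free) contributes 1 new. Total: 22.

22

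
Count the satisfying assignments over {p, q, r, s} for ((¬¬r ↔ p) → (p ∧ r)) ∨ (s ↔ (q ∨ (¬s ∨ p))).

13

Initial set: {(((¬¬r ↔ p) → (p ∧ r)) ∨ (s ↔ (q ∨ (¬s ∨ p))))}.
(((¬¬r ↔ p) → (p ∧ r)) ∨ (s ↔ (q ∨ (¬s ∨ p)))): β-rule — branch into ((¬¬r ↔ p) → (p ∧ r))  //  (s ↔ (q ∨ (¬s ∨ p))).
  branch 1 (add ((¬¬r ↔ p) → (p ∧ r))):
    ((¬¬r ↔ p) → (p ∧ r)): β-rule — branch into ¬(¬¬r ↔ p)  //  (p ∧ r).
      branch 1.1 (add ¬(¬¬r ↔ p)):
        ¬(¬¬r ↔ p): β-rule — branch into ¬¬r, ¬p  //  ¬¬¬r, p.
          branch 1.1.1 (add ¬¬r, ¬p):
            ¬¬r: drop double negation, giving r.
            ○ open, literals {p=F, r=T}.
          branch 1.1.2 (add ¬¬¬r, p):
            ¬¬¬r: drop double negation, giving ¬r.
            ○ open, literals {p=T, r=F}.
      branch 1.2 (add (p ∧ r)):
        (p ∧ r): α-rule — add p, r.
        ○ open, literals {p=T, r=T}.
  branch 2 (add (s ↔ (q ∨ (¬s ∨ p)))):
    (s ↔ (q ∨ (¬s ∨ p))): β-rule — branch into s, (q ∨ (¬s ∨ p))  //  ¬s, ¬(q ∨ (¬s ∨ p)).
      branch 2.1 (add s, (q ∨ (¬s ∨ p))):
        (q ∨ (¬s ∨ p)): β-rule — branch into q  //  (¬s ∨ p).
          branch 2.1.1 (add q):
            ○ open, literals {q=T, s=T}.
          branch 2.1.2 (add (¬s ∨ p)):
            (¬s ∨ p): β-rule — branch into ¬s  //  p.
              branch 2.1.2.1 (add ¬s):
                × closes — contains both s and ¬s.
              branch 2.1.2.2 (add p):
                ○ open, literals {p=T, s=T}.
      branch 2.2 (add ¬s, ¬(q ∨ (¬s ∨ p))):
        ¬(q ∨ (¬s ∨ p)): α-rule — add ¬q, ¬(¬s ∨ p).
        ¬(¬s ∨ p): α-rule — add ¬¬s, ¬p.
        × closes — contains both s and ¬s.
2 branches closed, 5 open.
Each open branch fixes some atoms; the unmentioned ones are free. Counting distinct full assignments: branch {p=F, r=T} (q, s) contributes 4 new; branch {p=T, r=F} (q, s) contributes 4 new; branch {p=T, r=T} (q, s) contributes 4 new; branch {q=T, s=T} (p, r) contributes 1 new; branch {p=T, s=T} (q, r) contributes 0 new. Total: 13.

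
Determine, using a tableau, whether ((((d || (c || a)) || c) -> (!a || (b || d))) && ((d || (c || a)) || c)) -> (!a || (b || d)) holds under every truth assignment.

Assume the negation and expand:
Initial set: {!(((((d || (c || a)) || c) -> (!a || (b || d))) && ((d || (c || a)) || c)) -> (!a || (b || d)))}.
!(((((d || (c || a)) || c) -> (!a || (b || d))) && ((d || (c || a)) || c)) -> (!a || (b || d))): α-rule — add ((((d || (c || a)) || c) -> (!a || (b || d))) && ((d || (c || a)) || c)), !(!a || (b || d)).
((((d || (c || a)) || c) -> (!a || (b || d))) && ((d || (c || a)) || c)): α-rule — add (((d || (c || a)) || c) -> (!a || (b || d))), ((d || (c || a)) || c).
!(!a || (b || d)): α-rule — add !!a, !(b || d).
!(b || d): α-rule — add !b, !d.
(((d || (c || a)) || c) -> (!a || (b || d))): β-rule — branch into !((d || (c || a)) || c)  //  (!a || (b || d)).
  branch 1 (add !((d || (c || a)) || c)):
    !((d || (c || a)) || c): α-rule — add !(d || (c || a)), !c.
    !(d || (c || a)): α-rule — add !d, !(c || a).
    !(c || a): α-rule — add !c, !a.
    × closes — contains both a and !a.
  branch 2 (add (!a || (b || d))):
    ((d || (c || a)) || c): β-rule — branch into (d || (c || a))  //  c.
      branch 2.1 (add (d || (c || a))):
        (!a || (b || d)): β-rule — branch into !a  //  (b || d).
          branch 2.1.1 (add !a):
            × closes — contains both a and !a.
          branch 2.1.2 (add (b || d)):
            (d || (c || a)): β-rule — branch into d  //  (c || a).
              branch 2.1.2.1 (add d):
                × closes — contains both d and !d.
              branch 2.1.2.2 (add (c || a)):
                (b || d): β-rule — branch into b  //  d.
                  branch 2.1.2.2.1 (add b):
                    × closes — contains both b and !b.
                  branch 2.1.2.2.2 (add d):
                    × closes — contains both d and !d.
      branch 2.2 (add c):
        (!a || (b || d)): β-rule — branch into !a  //  (b || d).
          branch 2.2.1 (add !a):
            × closes — contains both a and !a.
          branch 2.2.2 (add (b || d)):
            (b || d): β-rule — branch into b  //  d.
              branch 2.2.2.1 (add b):
                × closes — contains both b and !b.
              branch 2.2.2.2 (add d):
                × closes — contains both d and !d.
All 8 branches close.
Every branch closed, so the negation is unsatisfiable and the formula is valid.

Valid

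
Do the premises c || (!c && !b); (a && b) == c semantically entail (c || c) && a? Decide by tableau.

Initial set: {(c || (!c && !b)); ((a && b) == c); !((c || c) && a)}.
(c || (!c && !b)): β-rule — branch into c  //  (!c && !b).
  branch 1 (add c):
    ((a && b) == c): β-rule — branch into (a && b), c  //  !(a && b), !c.
      branch 1.1 (add (a && b), c):
        (a && b): α-rule — add a, b.
        !((c || c) && a): β-rule — branch into !(c || c)  //  !a.
          branch 1.1.1 (add !(c || c)):
            !(c || c): α-rule — add !c, !c.
            × closes — contains both c and !c.
          branch 1.1.2 (add !a):
            × closes — contains both a and !a.
      branch 1.2 (add !(a && b), !c):
        × closes — contains both c and !c.
  branch 2 (add (!c && !b)):
    (!c && !b): α-rule — add !c, !b.
    ((a && b) == c): β-rule — branch into (a && b), c  //  !(a && b), !c.
      branch 2.1 (add (a && b), c):
        × closes — contains both c and !c.
      branch 2.2 (add !(a && b), !c):
        !((c || c) && a): β-rule — branch into !(c || c)  //  !a.
          branch 2.2.1 (add !(c || c)):
            !(c || c): α-rule — add !c, !c.
            !(a && b): β-rule — branch into !a  //  !b.
              branch 2.2.1.1 (add !a):
                ○ open, literals {a=0, b=0, c=0}.
              branch 2.2.1.2 (add !b):
                ○ open, literals {b=0, c=0}.
          branch 2.2.2 (add !a):
            !(a && b): β-rule — branch into !a  //  !b.
              branch 2.2.2.1 (add !a):
                ○ open, literals {a=0, b=0, c=0}.
              branch 2.2.2.2 (add !b):
                ○ open, literals {a=0, b=0, c=0}.
4 branches closed, 4 open.
An open branch gives a countermodel: a=0, b=0, c=0 (unmentioned atoms arbitrary); the premises hold there but the conclusion fails.

No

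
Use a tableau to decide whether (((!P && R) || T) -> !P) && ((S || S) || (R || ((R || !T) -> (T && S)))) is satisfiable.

Initial set: {T ((((!P && R) || T) -> !P) && ((S || S) || (R || ((R || !T) -> (T && S)))))}.
T ((((!P && R) || T) -> !P) && ((S || S) || (R || ((R || !T) -> (T && S))))): α-rule — add T (((!P && R) || T) -> !P), T ((S || S) || (R || ((R || !T) -> (T && S)))).
T (((!P && R) || T) -> !P): β-rule — branch into F ((!P && R) || T)  //  T !P.
  branch 1 (add F ((!P && R) || T)):
    F ((!P && R) || T): α-rule — add F (!P && R), F T.
    T ((S || S) || (R || ((R || !T) -> (T && S)))): β-rule — branch into T (S || S)  //  T (R || ((R || !T) -> (T && S))).
      branch 1.1 (add T (S || S)):
        F (!P && R): β-rule — branch into F !P  //  F R.
          branch 1.1.1 (add F !P):
            T (S || S): β-rule — branch into T S  //  T S.
              branch 1.1.1.1 (add T S):
                ○ open, literals {P=1, S=1, T=0}.
              branch 1.1.1.2 (add T S):
                ○ open, literals {P=1, S=1, T=0}.
          branch 1.1.2 (add F R):
            T (S || S): β-rule — branch into T S  //  T S.
              branch 1.1.2.1 (add T S):
                ○ open, literals {R=0, S=1, T=0}.
              branch 1.1.2.2 (add T S):
                ○ open, literals {R=0, S=1, T=0}.
      branch 1.2 (add T (R || ((R || !T) -> (T && S)))):
        F (!P && R): β-rule — branch into F !P  //  F R.
          branch 1.2.1 (add F !P):
            T (R || ((R || !T) -> (T && S))): β-rule — branch into T R  //  T ((R || !T) -> (T && S)).
              branch 1.2.1.1 (add T R):
                ○ open, literals {P=1, R=1, T=0}.
              branch 1.2.1.2 (add T ((R || !T) -> (T && S))):
                T ((R || !T) -> (T && S)): β-rule — branch into F (R || !T)  //  T (T && S).
                  branch 1.2.1.2.1 (add F (R || !T)):
                    F (R || !T): α-rule — add F R, F !T.
                    × closes — contains both T and !T.
                  branch 1.2.1.2.2 (add T (T && S)):
                    T (T && S): α-rule — add T T, T S.
                    × closes — contains both T and !T.
          branch 1.2.2 (add F R):
            T (R || ((R || !T) -> (T && S))): β-rule — branch into T R  //  T ((R || !T) -> (T && S)).
              branch 1.2.2.1 (add T R):
                × closes — contains both R and !R.
              branch 1.2.2.2 (add T ((R || !T) -> (T && S))):
                T ((R || !T) -> (T && S)): β-rule — branch into F (R || !T)  //  T (T && S).
                  branch 1.2.2.2.1 (add F (R || !T)):
                    F (R || !T): α-rule — add F R, F !T.
                    × closes — contains both T and !T.
                  branch 1.2.2.2.2 (add T (T && S)):
                    T (T && S): α-rule — add T T, T S.
                    × closes — contains both T and !T.
  branch 2 (add T !P):
    T ((S || S) || (R || ((R || !T) -> (T && S)))): β-rule — branch into T (S || S)  //  T (R || ((R || !T) -> (T && S))).
      branch 2.1 (add T (S || S)):
        T (S || S): β-rule — branch into T S  //  T S.
          branch 2.1.1 (add T S):
            ○ open, literals {P=0, S=1}.
          branch 2.1.2 (add T S):
            ○ open, literals {P=0, S=1}.
      branch 2.2 (add T (R || ((R || !T) -> (T && S)))):
        T (R || ((R || !T) -> (T && S))): β-rule — branch into T R  //  T ((R || !T) -> (T && S)).
          branch 2.2.1 (add T R):
            ○ open, literals {P=0, R=1}.
          branch 2.2.2 (add T ((R || !T) -> (T && S))):
            T ((R || !T) -> (T && S)): β-rule — branch into F (R || !T)  //  T (T && S).
              branch 2.2.2.1 (add F (R || !T)):
                F (R || !T): α-rule — add F R, F !T.
                ○ open, literals {P=0, R=0, T=1}.
              branch 2.2.2.2 (add T (T && S)):
                T (T && S): α-rule — add T T, T S.
                ○ open, literals {P=0, S=1, T=1}.
5 branches closed, 10 open.
An open branch gives a satisfying assignment: P=1, S=1, T=0.

Satisfiable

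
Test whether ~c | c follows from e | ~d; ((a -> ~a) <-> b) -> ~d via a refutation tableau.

Initial set: {(e | ~d); (((a -> ~a) <-> b) -> ~d); ~(~c | c)}.
~(~c | c): α-rule — add ~~c, ~c.
× closes — contains both c and ~c.
All 1 branch closes.
Every branch closed, so the premises entail the conclusion.

Yes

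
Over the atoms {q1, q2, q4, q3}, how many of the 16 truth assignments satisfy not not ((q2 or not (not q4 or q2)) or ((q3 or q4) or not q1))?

Initial set: {not not ((q2 or not (not q4 or q2)) or ((q3 or q4) or not q1))}.
not not ((q2 or not (not q4 or q2)) or ((q3 or q4) or not q1)): drop double negation, giving ((q2 or not (not q4 or q2)) or ((q3 or q4) or not q1)).
((q2 or not (not q4 or q2)) or ((q3 or q4) or not q1)): β-rule — branch into (q2 or not (not q4 or q2))  //  ((q3 or q4) or not q1).
  branch 1 (add (q2 or not (not q4 or q2))):
    (q2 or not (not q4 or q2)): β-rule — branch into q2  //  not (not q4 or q2).
      branch 1.1 (add q2):
        ○ open, literals {q2=T}.
      branch 1.2 (add not (not q4 or q2)):
        not (not q4 or q2): α-rule — add not not q4, not q2.
        ○ open, literals {q2=F, q4=T}.
  branch 2 (add ((q3 or q4) or not q1)):
    ((q3 or q4) or not q1): β-rule — branch into (q3 or q4)  //  not q1.
      branch 2.1 (add (q3 or q4)):
        (q3 or q4): β-rule — branch into q3  //  q4.
          branch 2.1.1 (add q3):
            ○ open, literals {q3=T}.
          branch 2.1.2 (add q4):
            ○ open, literals {q4=T}.
      branch 2.2 (add not q1):
        ○ open, literals {q1=F}.
0 branches closed, 5 open.
Each open branch fixes some atoms; the unmentioned ones are free. Counting distinct full assignments: branch {q2=T} (q1, q4, q3) contributes 8 new; branch {q2=F, q4=T} (q1, q3) contributes 4 new; branch {q3=T} (q1, q2, q4) contributes 2 new; branch {q4=T} (q1, q2, q3) contributes 0 new; branch {q1=F} (q2, q4, q3) contributes 1 new. Total: 15.

15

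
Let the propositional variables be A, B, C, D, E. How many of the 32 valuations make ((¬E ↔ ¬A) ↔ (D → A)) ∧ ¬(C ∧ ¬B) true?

Initial set: {(((¬E ↔ ¬A) ↔ (D → A)) ∧ ¬(C ∧ ¬B))}.
(((¬E ↔ ¬A) ↔ (D → A)) ∧ ¬(C ∧ ¬B)): α-rule — add ((¬E ↔ ¬A) ↔ (D → A)), ¬(C ∧ ¬B).
((¬E ↔ ¬A) ↔ (D → A)): β-rule — branch into (¬E ↔ ¬A), (D → A)  //  ¬(¬E ↔ ¬A), ¬(D → A).
  branch 1 (add (¬E ↔ ¬A), (D → A)):
    ¬(C ∧ ¬B): β-rule — branch into ¬C  //  ¬¬B.
      branch 1.1 (add ¬C):
        (¬E ↔ ¬A): β-rule — branch into ¬E, ¬A  //  ¬¬E, ¬¬A.
          branch 1.1.1 (add ¬E, ¬A):
            (D → A): β-rule — branch into ¬D  //  A.
              branch 1.1.1.1 (add ¬D):
                ○ open, literals {A=F, C=F, D=F, E=F}.
              branch 1.1.1.2 (add A):
                × closes — contains both A and ¬A.
          branch 1.1.2 (add ¬¬E, ¬¬A):
            (D → A): β-rule — branch into ¬D  //  A.
              branch 1.1.2.1 (add ¬D):
                ○ open, literals {A=T, C=F, D=F, E=T}.
              branch 1.1.2.2 (add A):
                ○ open, literals {A=T, C=F, E=T}.
      branch 1.2 (add ¬¬B):
        (¬E ↔ ¬A): β-rule — branch into ¬E, ¬A  //  ¬¬E, ¬¬A.
          branch 1.2.1 (add ¬E, ¬A):
            (D → A): β-rule — branch into ¬D  //  A.
              branch 1.2.1.1 (add ¬D):
                ○ open, literals {A=F, B=T, D=F, E=F}.
              branch 1.2.1.2 (add A):
                × closes — contains both A and ¬A.
          branch 1.2.2 (add ¬¬E, ¬¬A):
            (D → A): β-rule — branch into ¬D  //  A.
              branch 1.2.2.1 (add ¬D):
                ○ open, literals {A=T, B=T, D=F, E=T}.
              branch 1.2.2.2 (add A):
                ○ open, literals {A=T, B=T, E=T}.
  branch 2 (add ¬(¬E ↔ ¬A), ¬(D → A)):
    ¬(D → A): α-rule — add D, ¬A.
    ¬(C ∧ ¬B): β-rule — branch into ¬C  //  ¬¬B.
      branch 2.1 (add ¬C):
        ¬(¬E ↔ ¬A): β-rule — branch into ¬E, ¬¬A  //  ¬¬E, ¬A.
          branch 2.1.1 (add ¬E, ¬¬A):
            × closes — contains both A and ¬A.
          branch 2.1.2 (add ¬¬E, ¬A):
            ○ open, literals {A=F, C=F, D=T, E=T}.
      branch 2.2 (add ¬¬B):
        ¬(¬E ↔ ¬A): β-rule — branch into ¬E, ¬¬A  //  ¬¬E, ¬A.
          branch 2.2.1 (add ¬E, ¬¬A):
            × closes — contains both A and ¬A.
          branch 2.2.2 (add ¬¬E, ¬A):
            ○ open, literals {A=F, B=T, D=T, E=T}.
4 branches closed, 8 open.
Each open branch fixes some atoms; the unmentioned ones are free. Counting distinct full assignments: branch {A=F, C=F, D=F, E=F} (B) contributes 2 new; branch {A=T, C=F, D=F, E=T} (B) contributes 2 new; branch {A=T, C=F, E=T} (B, D) contributes 2 new; branch {A=F, B=T, D=F, E=F} (C) contributes 1 new; branch {A=T, B=T, D=F, E=T} (C) contributes 1 new; branch {A=T, B=T, E=T} (C, D) contributes 1 new; branch {A=F, C=F, D=T, E=T} (B) contributes 2 new; branch {A=F, B=T, D=T, E=T} (C) contributes 1 new. Total: 12.

12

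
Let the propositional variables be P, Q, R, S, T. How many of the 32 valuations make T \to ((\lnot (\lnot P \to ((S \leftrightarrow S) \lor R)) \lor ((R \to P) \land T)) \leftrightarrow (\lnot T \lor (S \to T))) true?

28

Initial set: {(T \to ((\lnot (\lnot P \to ((S \leftrightarrow S) \lor R)) \lor ((R \to P) \land T)) \leftrightarrow (\lnot T \lor (S \to T))))}.
(T \to ((\lnot (\lnot P \to ((S \leftrightarrow S) \lor R)) \lor ((R \to P) \land T)) \leftrightarrow (\lnot T \lor (S \to T)))): β-rule — branch into \lnot T  //  ((\lnot (\lnot P \to ((S \leftrightarrow S) \lor R)) \lor ((R \to P) \land T)) \leftrightarrow (\lnot T \lor (S \to T))).
  branch 1 (add \lnot T):
    ○ open, literals {T=0}.
  branch 2 (add ((\lnot (\lnot P \to ((S \leftrightarrow S) \lor R)) \lor ((R \to P) \land T)) \leftrightarrow (\lnot T \lor (S \to T)))):
    ((\lnot (\lnot P \to ((S \leftrightarrow S) \lor R)) \lor ((R \to P) \land T)) \leftrightarrow (\lnot T \lor (S \to T))): β-rule — branch into (\lnot (\lnot P \to ((S \leftrightarrow S) \lor R)) \lor ((R \to P) \land T)), (\lnot T \lor (S \to T))  //  \lnot (\lnot (\lnot P \to ((S \leftrightarrow S) \lor R)) \lor ((R \to P) \land T)), \lnot (\lnot T \lor (S \to T)).
      branch 2.1 (add (\lnot (\lnot P \to ((S \leftrightarrow S) \lor R)) \lor ((R \to P) \land T)), (\lnot T \lor (S \to T))):
        (\lnot (\lnot P \to ((S \leftrightarrow S) \lor R)) \lor ((R \to P) \land T)): β-rule — branch into \lnot (\lnot P \to ((S \leftrightarrow S) \lor R))  //  ((R \to P) \land T).
          branch 2.1.1 (add \lnot (\lnot P \to ((S \leftrightarrow S) \lor R))):
            \lnot (\lnot P \to ((S \leftrightarrow S) \lor R)): α-rule — add \lnot P, \lnot ((S \leftrightarrow S) \lor R).
            \lnot ((S \leftrightarrow S) \lor R): α-rule — add \lnot (S \leftrightarrow S), \lnot R.
            (\lnot T \lor (S \to T)): β-rule — branch into \lnot T  //  (S \to T).
              branch 2.1.1.1 (add \lnot T):
                \lnot (S \leftrightarrow S): β-rule — branch into S, \lnot S  //  \lnot S, S.
                  branch 2.1.1.1.1 (add S, \lnot S):
                    × closes — contains both S and \lnot S.
                  branch 2.1.1.1.2 (add \lnot S, S):
                    × closes — contains both S and \lnot S.
              branch 2.1.1.2 (add (S \to T)):
                \lnot (S \leftrightarrow S): β-rule — branch into S, \lnot S  //  \lnot S, S.
                  branch 2.1.1.2.1 (add S, \lnot S):
                    × closes — contains both S and \lnot S.
                  branch 2.1.1.2.2 (add \lnot S, S):
                    × closes — contains both S and \lnot S.
          branch 2.1.2 (add ((R \to P) \land T)):
            ((R \to P) \land T): α-rule — add (R \to P), T.
            (\lnot T \lor (S \to T)): β-rule — branch into \lnot T  //  (S \to T).
              branch 2.1.2.1 (add \lnot T):
                × closes — contains both T and \lnot T.
              branch 2.1.2.2 (add (S \to T)):
                (R \to P): β-rule — branch into \lnot R  //  P.
                  branch 2.1.2.2.1 (add \lnot R):
                    (S \to T): β-rule — branch into \lnot S  //  T.
                      branch 2.1.2.2.1.1 (add \lnot S):
                        ○ open, literals {R=0, S=0, T=1}.
                      branch 2.1.2.2.1.2 (add T):
                        ○ open, literals {R=0, T=1}.
                  branch 2.1.2.2.2 (add P):
                    (S \to T): β-rule — branch into \lnot S  //  T.
                      branch 2.1.2.2.2.1 (add \lnot S):
                        ○ open, literals {P=1, S=0, T=1}.
                      branch 2.1.2.2.2.2 (add T):
                        ○ open, literals {P=1, T=1}.
      branch 2.2 (add \lnot (\lnot (\lnot P \to ((S \leftrightarrow S) \lor R)) \lor ((R \to P) \land T)), \lnot (\lnot T \lor (S \to T))):
        \lnot (\lnot (\lnot P \to ((S \leftrightarrow S) \lor R)) \lor ((R \to P) \land T)): α-rule — add \lnot \lnot (\lnot P \to ((S \leftrightarrow S) \lor R)), \lnot ((R \to P) \land T).
        \lnot (\lnot T \lor (S \to T)): α-rule — add \lnot \lnot T, \lnot (S \to T).
        \lnot (S \to T): α-rule — add S, \lnot T.
        × closes — contains both T and \lnot T.
6 branches closed, 5 open.
Each open branch fixes some atoms; the unmentioned ones are free. Counting distinct full assignments: branch {T=0} (P, Q, R, S) contributes 16 new; branch {R=0, S=0, T=1} (P, Q) contributes 4 new; branch {R=0, T=1} (P, Q, S) contributes 4 new; branch {P=1, S=0, T=1} (Q, R) contributes 2 new; branch {P=1, T=1} (Q, R, S) contributes 2 new. Total: 28.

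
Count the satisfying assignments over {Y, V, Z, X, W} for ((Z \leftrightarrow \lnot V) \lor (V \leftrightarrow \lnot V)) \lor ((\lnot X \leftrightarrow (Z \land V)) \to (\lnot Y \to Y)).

Initial set: {(((Z \leftrightarrow \lnot V) \lor (V \leftrightarrow \lnot V)) \lor ((\lnot X \leftrightarrow (Z \land V)) \to (\lnot Y \to Y)))}.
(((Z \leftrightarrow \lnot V) \lor (V \leftrightarrow \lnot V)) \lor ((\lnot X \leftrightarrow (Z \land V)) \to (\lnot Y \to Y))): β-rule — branch into ((Z \leftrightarrow \lnot V) \lor (V \leftrightarrow \lnot V))  //  ((\lnot X \leftrightarrow (Z \land V)) \to (\lnot Y \to Y)).
  branch 1 (add ((Z \leftrightarrow \lnot V) \lor (V \leftrightarrow \lnot V))):
    ((Z \leftrightarrow \lnot V) \lor (V \leftrightarrow \lnot V)): β-rule — branch into (Z \leftrightarrow \lnot V)  //  (V \leftrightarrow \lnot V).
      branch 1.1 (add (Z \leftrightarrow \lnot V)):
        (Z \leftrightarrow \lnot V): β-rule — branch into Z, \lnot V  //  \lnot Z, \lnot \lnot V.
          branch 1.1.1 (add Z, \lnot V):
            ○ open, literals {V=false, Z=true}.
          branch 1.1.2 (add \lnot Z, \lnot \lnot V):
            ○ open, literals {V=true, Z=false}.
      branch 1.2 (add (V \leftrightarrow \lnot V)):
        (V \leftrightarrow \lnot V): β-rule — branch into V, \lnot V  //  \lnot V, \lnot \lnot V.
          branch 1.2.1 (add V, \lnot V):
            × closes — contains both V and \lnot V.
          branch 1.2.2 (add \lnot V, \lnot \lnot V):
            × closes — contains both V and \lnot V.
  branch 2 (add ((\lnot X \leftrightarrow (Z \land V)) \to (\lnot Y \to Y))):
    ((\lnot X \leftrightarrow (Z \land V)) \to (\lnot Y \to Y)): β-rule — branch into \lnot (\lnot X \leftrightarrow (Z \land V))  //  (\lnot Y \to Y).
      branch 2.1 (add \lnot (\lnot X \leftrightarrow (Z \land V))):
        \lnot (\lnot X \leftrightarrow (Z \land V)): β-rule — branch into \lnot X, \lnot (Z \land V)  //  \lnot \lnot X, (Z \land V).
          branch 2.1.1 (add \lnot X, \lnot (Z \land V)):
            \lnot (Z \land V): β-rule — branch into \lnot Z  //  \lnot V.
              branch 2.1.1.1 (add \lnot Z):
                ○ open, literals {X=false, Z=false}.
              branch 2.1.1.2 (add \lnot V):
                ○ open, literals {V=false, X=false}.
          branch 2.1.2 (add \lnot \lnot X, (Z \land V)):
            (Z \land V): α-rule — add Z, V.
            ○ open, literals {V=true, X=true, Z=true}.
      branch 2.2 (add (\lnot Y \to Y)):
        (\lnot Y \to Y): β-rule — branch into \lnot \lnot Y  //  Y.
          branch 2.2.1 (add \lnot \lnot Y):
            ○ open, literals {Y=true}.
          branch 2.2.2 (add Y):
            ○ open, literals {Y=true}.
2 branches closed, 7 open.
Each open branch fixes some atoms; the unmentioned ones are free. Counting distinct full assignments: branch {V=false, Z=true} (Y, X, W) contributes 8 new; branch {V=true, Z=false} (Y, X, W) contributes 8 new; branch {X=false, Z=false} (Y, V, W) contributes 4 new; branch {V=false, X=false} (Y, Z, W) contributes 0 new; branch {V=true, X=true, Z=true} (Y, W) contributes 4 new; branch {Y=true} (V, Z, X, W) contributes 4 new; branch {Y=true} (V, Z, X, W) contributes 0 new. Total: 28.

28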